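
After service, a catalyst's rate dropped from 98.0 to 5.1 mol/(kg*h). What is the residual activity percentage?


Activity (%) = (rate_used / rate_fresh) * 100
rate_used = 5.1, rate_fresh = 98.0
= (5.1 / 98.0) * 100
= 0.05204 * 100 = 5.204

5.204 %


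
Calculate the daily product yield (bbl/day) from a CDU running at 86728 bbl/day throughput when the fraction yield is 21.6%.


Crude throughput = 86728 bbl/day
Fraction yield = 21.6%
yield = throughput * fraction / 100
yield = 86728 * 21.6 / 100 = 18733.248

18733.248 bbl/day


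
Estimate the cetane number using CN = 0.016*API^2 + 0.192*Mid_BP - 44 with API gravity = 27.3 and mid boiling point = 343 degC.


CN = 0.016 * 27.3^2 + 0.192 * 343 - 44
CN = 11.92464 + 65.856 - 44 = 33.78064

33.78064


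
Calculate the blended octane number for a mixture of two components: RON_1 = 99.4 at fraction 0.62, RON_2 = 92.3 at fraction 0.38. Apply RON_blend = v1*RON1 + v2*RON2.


Linear blending: RON_blend = sum(vi * RONi)
Contribution 1: 0.62 * 99.4 = 61.628
Contribution 2: 0.38 * 92.3 = 35.074
RON_blend = 61.628 + 35.074 = 96.702

96.702


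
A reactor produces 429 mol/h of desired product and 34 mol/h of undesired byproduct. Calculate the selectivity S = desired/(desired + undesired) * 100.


Selectivity = desired / (desired + undesired) * 100
Total products = 429 + 34 = 463 mol/h
S = 429 / 463 * 100
= 0.9266 * 100
= 92.66 %

92.66 %


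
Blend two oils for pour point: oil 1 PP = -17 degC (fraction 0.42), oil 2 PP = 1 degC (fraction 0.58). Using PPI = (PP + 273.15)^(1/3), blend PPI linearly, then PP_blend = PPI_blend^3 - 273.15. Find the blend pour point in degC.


PPI_1 = (-17 + 273.15)^(1/3) = 6.350844
PPI_2 = (1 + 273.15)^(1/3) = 6.49625
PPI_blend = 0.42 * 6.350844 + 0.58 * 6.49625 = 6.435179
PP_blend = 6.435179^3 - 273.15 = 266.4906 - 273.15 = -6.66

-6.66 degC


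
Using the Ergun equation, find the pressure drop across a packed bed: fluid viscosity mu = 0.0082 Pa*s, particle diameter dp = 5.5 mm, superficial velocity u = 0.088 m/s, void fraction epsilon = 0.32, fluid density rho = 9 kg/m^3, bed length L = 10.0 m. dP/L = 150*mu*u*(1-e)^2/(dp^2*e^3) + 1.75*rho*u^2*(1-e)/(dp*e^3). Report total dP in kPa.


dp = 5.5 mm = 0.0055 m
Viscous term = 150*0.0082*0.088*(1-0.32)^2 / (0.0055^2*0.32^3) = 50492.9
Inertial term = 1.75*9*0.088^2*(1-0.32) / (0.0055*0.32^3) = 460.195
dP/L = 50492.9 + 460.195 = 50953.1 Pa/m
dP = 50953.1 * 10.0 / 1000 = 509.5 kPa

509.5 kPa


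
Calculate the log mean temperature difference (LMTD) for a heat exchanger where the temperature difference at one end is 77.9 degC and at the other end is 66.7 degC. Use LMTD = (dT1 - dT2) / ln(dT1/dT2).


LMTD = (dT1 - dT2) / ln(dT1/dT2)
= (77.9 - 66.7) / ln(77.9 / 66.7) = 11.2 / 0.155221 = 72.16

72.16 degC


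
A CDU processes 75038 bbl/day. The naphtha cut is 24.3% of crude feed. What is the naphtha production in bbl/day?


Crude throughput = 75038 bbl/day
Fraction yield = 24.3%
yield = throughput * fraction / 100
yield = 75038 * 24.3 / 100 = 18234.234

18234.234 bbl/day


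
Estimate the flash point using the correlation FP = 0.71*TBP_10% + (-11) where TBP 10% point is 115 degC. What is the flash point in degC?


FP = 0.71 * 115 + (-11) = 70.65

70.65 degC


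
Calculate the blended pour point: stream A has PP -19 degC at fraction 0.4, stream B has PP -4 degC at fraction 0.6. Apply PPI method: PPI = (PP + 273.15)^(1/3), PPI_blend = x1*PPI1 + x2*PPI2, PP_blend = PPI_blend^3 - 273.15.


PPI_1 = (-19 + 273.15)^(1/3) = 6.334272
PPI_2 = (-4 + 273.15)^(1/3) = 6.456514
PPI_blend = 0.4 * 6.334272 + 0.6 * 6.456514 = 6.407617
PP_blend = 6.407617^3 - 273.15 = 263.0811 - 273.15 = -10.07

-10.07 degC


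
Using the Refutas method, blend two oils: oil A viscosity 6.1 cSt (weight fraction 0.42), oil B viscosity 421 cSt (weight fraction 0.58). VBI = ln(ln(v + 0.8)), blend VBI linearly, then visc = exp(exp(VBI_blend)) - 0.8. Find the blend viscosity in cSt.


Refutas method: VBN_i = 14.534*ln(ln(visc_i + 0.8)) + 10.975, blended linearly by mass fraction; since VBN is linear in VBI_i = ln(ln(visc_i + 0.8)) and the fractions sum to 1, blend VBI directly: visc = exp(exp(VBI_blend)) - 0.8
VBI_1 = ln(ln(6.1 + 0.8)) = 0.658308
VBI_2 = ln(ln(421 + 0.8)) = 1.79915
VBI_blend = 0.42 * 0.658308 + 0.58 * 1.79915 = 1.32
visc_blend = exp(exp(1.32)) - 0.8 = 41.44

41.44 cSt


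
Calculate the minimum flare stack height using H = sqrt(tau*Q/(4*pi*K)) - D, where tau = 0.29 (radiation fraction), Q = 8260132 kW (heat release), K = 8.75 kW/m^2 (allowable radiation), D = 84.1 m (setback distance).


tau*Q/(4*pi*K) = 0.29 * 8260132 / (4 * pi * 8.75) = 21785.5
sqrt(21785.5) = 147.599
H = 147.599 - 84.1 = 63.50

63.50 m


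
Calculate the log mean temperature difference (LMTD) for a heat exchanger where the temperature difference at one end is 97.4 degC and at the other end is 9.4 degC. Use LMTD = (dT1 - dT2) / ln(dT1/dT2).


LMTD = (dT1 - dT2) / ln(dT1/dT2)
= (97.4 - 9.4) / ln(97.4 / 9.4) = 88 / 2.33812 = 37.64

37.64 degC


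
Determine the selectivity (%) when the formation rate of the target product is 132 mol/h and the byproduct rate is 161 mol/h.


Selectivity = desired / (desired + undesired) * 100
Total products = 132 + 161 = 293 mol/h
S = 132 / 293 * 100
= 0.4505 * 100
= 45.05 %

45.05 %


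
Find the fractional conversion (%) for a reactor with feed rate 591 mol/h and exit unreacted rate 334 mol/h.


X = (F_in - F_out) / F_in * 100
Moles reacted = 591 - 334 = 257
X = 257 / 591 * 100
= 0.4349 * 100
= 43.49 %

43.49 %


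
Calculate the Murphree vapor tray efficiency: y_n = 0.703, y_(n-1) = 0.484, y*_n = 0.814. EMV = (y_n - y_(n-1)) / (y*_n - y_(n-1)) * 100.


Murphree vapor efficiency: EMV = (y_n - y_(n-1)) / (y*_n - y_(n-1)) * 100
EMV = (0.703 - 0.484) / (0.814 - 0.484) * 100 = 0.219 / 0.33 * 100 = 66.36

66.36 %


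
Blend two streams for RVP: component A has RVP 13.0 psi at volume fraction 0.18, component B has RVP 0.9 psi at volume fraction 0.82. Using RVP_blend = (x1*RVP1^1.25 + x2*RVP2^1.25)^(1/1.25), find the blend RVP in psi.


Chevron index: RVP_blend = (sum xi*RVPi^1.25)^(1/1.25)
RVP^1.25 terms: 0.18 * 13.0^1.25 + 0.82 * 0.9^1.25 = 5.16207
RVP_blend = 5.16207^(1/1.25) = 3.718

3.718 psi


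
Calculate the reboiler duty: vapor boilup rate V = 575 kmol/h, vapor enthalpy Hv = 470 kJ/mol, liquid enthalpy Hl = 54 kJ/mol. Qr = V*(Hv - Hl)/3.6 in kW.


Qr = 575 * (470 - 54) / 3.6 = 575 * 416 / 3.6 = 66440

66440 kW


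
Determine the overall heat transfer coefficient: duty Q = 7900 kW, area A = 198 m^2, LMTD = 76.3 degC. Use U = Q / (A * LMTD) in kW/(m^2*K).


From Q = U*A*LMTD, U = Q / (A * LMTD)
U = 7900 / (198 * 76.3) = 7900 / 15107.4 = 0.5229

0.5229 kW/(m^2*K)


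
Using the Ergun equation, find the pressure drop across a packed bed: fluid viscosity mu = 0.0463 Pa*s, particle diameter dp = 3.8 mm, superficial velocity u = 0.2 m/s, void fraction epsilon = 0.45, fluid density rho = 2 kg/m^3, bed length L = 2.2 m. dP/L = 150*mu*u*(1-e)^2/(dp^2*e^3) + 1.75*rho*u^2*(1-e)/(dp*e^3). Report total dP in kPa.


dp = 3.8 mm = 0.0038 m
Viscous term = 150*0.0463*0.2*(1-0.45)^2 / (0.0038^2*0.45^3) = 319318
Inertial term = 1.75*2*0.2^2*(1-0.45) / (0.0038*0.45^3) = 222.367
dP/L = 319318 + 222.367 = 319540 Pa/m
dP = 319540 * 2.2 / 1000 = 703.0 kPa

703.0 kPa


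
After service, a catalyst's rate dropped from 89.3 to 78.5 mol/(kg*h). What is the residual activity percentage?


Activity (%) = (rate_used / rate_fresh) * 100
rate_used = 78.5, rate_fresh = 89.3
= (78.5 / 89.3) * 100
= 0.8791 * 100 = 87.91

87.91 %


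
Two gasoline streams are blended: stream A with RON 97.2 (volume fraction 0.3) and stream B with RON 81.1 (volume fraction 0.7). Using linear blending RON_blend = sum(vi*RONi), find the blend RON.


Linear blending: RON_blend = sum(vi * RONi)
Contribution 1: 0.3 * 97.2 = 29.16
Contribution 2: 0.7 * 81.1 = 56.77
RON_blend = 29.16 + 56.77 = 85.93

85.93


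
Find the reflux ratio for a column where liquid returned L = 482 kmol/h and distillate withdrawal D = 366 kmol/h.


Reflux ratio definition: R = L / D (liquid returned / distillate withdrawn)
L = 482 kmol/h, D = 366 kmol/h
R = 482 / 366 = 1.317

1.317


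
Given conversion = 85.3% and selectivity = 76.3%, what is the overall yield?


Overall yield = conversion (%) * selectivity (%) / 100
Conversion = 85.3%, Selectivity = 76.3%
Y = 85.3 * 76.3 / 100
= 65.0839 %

65.0839 %


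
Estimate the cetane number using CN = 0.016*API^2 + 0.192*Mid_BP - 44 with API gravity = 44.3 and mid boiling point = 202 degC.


CN = 0.016 * 44.3^2 + 0.192 * 202 - 44
CN = 31.39984 + 38.784 - 44 = 26.18384

26.18384


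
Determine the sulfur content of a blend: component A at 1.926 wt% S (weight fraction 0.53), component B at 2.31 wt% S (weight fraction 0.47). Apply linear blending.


Linear sulfur blending: S_blend = x1*S1 + x2*S2
Contribution 1: 0.53 * 1.926 = 1.02078 wt%
Contribution 2: 0.47 * 2.31 = 1.0857 wt%
S_blend = 1.02078 + 1.0857 = 2.10648

2.10648 wt%


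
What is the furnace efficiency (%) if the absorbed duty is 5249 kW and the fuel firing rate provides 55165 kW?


Furnace efficiency = Q_absorbed / Q_fuel * 100
= 5249 / 55165 * 100 = 9.515

9.515 %


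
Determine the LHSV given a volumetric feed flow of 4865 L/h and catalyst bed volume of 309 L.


LHSV = volumetric feed rate / catalyst volume
= 4865 L/h / 309 L
= 15.74 h^-1

15.74 h^-1


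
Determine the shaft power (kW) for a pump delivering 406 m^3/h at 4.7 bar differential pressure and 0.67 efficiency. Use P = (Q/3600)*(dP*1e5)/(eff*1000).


Q = 406 / 3600 = 0.112778 m^3/s
P = 0.112778 * (4.7 * 1e5) / 0.67 / 1000 = 79.11

79.11 kW


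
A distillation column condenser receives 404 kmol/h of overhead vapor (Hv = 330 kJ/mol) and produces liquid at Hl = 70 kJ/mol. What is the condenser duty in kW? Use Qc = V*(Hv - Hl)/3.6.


Qc = 404 * (330 - 70) / 3.6 = 404 * 260 / 3.6 = 29180

29180 kW


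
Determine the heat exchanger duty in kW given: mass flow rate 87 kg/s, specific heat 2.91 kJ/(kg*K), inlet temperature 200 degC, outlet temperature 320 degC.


Q = m_dot * cp * delta_T
delta_T = 320 - 200 = 120 K
Q = 87 * 2.91 * 120
= 253.17 * 120
= 30380.4 kW

30380.4 kW


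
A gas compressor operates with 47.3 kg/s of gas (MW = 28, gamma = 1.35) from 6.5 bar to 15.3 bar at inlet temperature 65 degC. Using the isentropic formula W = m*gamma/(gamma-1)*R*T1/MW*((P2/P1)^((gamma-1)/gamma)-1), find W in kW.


Isentropic work: W = m*(gamma/(gamma-1))*(R*T1/MW)*((P2/P1)^((gamma-1)/gamma) - 1)
T1 = 65 + 273.15 = 338.15 K
Pressure ratio = 15.3 / 6.5 = 2.35385
Exponent = (1.35 - 1)/1.35 = 0.259259
(P2/P1)^exp - 1 = 2.35385^0.259259 - 1 = 0.248496
W = 47.3 * 1.35 / 0.35 * 8.314 * 338.15 / 28 * 0.248496 = 4552

4552 kW


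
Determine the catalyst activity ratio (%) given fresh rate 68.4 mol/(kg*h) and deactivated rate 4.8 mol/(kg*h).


Activity (%) = (rate_used / rate_fresh) * 100
rate_used = 4.8, rate_fresh = 68.4
= (4.8 / 68.4) * 100
= 0.07018 * 100 = 7.018

7.018 %


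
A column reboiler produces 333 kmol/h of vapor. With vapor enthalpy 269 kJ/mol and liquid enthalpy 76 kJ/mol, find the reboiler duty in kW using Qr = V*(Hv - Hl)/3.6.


Qr = 333 * (269 - 76) / 3.6 = 333 * 193 / 3.6 = 17850

17850 kW


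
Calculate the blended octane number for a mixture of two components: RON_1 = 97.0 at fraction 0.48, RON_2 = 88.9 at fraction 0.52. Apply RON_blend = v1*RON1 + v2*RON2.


Linear blending: RON_blend = sum(vi * RONi)
Contribution 1: 0.48 * 97.0 = 46.56
Contribution 2: 0.52 * 88.9 = 46.228
RON_blend = 46.56 + 46.228 = 92.788

92.788


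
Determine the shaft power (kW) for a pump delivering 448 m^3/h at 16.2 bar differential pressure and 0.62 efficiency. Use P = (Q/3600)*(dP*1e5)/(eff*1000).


Q = 448 / 3600 = 0.124444 m^3/s
P = 0.124444 * (16.2 * 1e5) / 0.62 / 1000 = 325.2

325.2 kW


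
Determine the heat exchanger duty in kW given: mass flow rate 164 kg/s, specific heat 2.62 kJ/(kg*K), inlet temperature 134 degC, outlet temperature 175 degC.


Q = m_dot * cp * delta_T
delta_T = 175 - 134 = 41 K
Q = 164 * 2.62 * 41
= 429.68 * 41
= 17616.88 kW

17616.88 kW


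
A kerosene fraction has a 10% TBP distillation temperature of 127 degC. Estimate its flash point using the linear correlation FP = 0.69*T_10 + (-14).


FP = 0.69 * 127 + (-14) = 73.63

73.63 degC


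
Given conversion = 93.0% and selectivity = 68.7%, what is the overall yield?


Overall yield = conversion (%) * selectivity (%) / 100
Conversion = 93.0%, Selectivity = 68.7%
Y = 93.0 * 68.7 / 100
= 63.891 %

63.891 %


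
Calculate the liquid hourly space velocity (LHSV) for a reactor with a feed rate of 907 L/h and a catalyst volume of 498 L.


LHSV = volumetric feed rate / catalyst volume
= 907 L/h / 498 L
= 1.821 h^-1

1.821 h^-1


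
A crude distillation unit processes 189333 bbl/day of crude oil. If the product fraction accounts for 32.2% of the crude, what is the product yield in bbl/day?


Crude throughput = 189333 bbl/day
Fraction yield = 32.2%
yield = throughput * fraction / 100
yield = 189333 * 32.2 / 100 = 60965.226

60965.226 bbl/day


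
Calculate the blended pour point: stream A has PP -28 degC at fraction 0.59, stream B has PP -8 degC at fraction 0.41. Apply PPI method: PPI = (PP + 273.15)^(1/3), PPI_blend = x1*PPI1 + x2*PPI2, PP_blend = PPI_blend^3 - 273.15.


PPI_1 = (-28 + 273.15)^(1/3) = 6.258601
PPI_2 = (-8 + 273.15)^(1/3) = 6.42437
PPI_blend = 0.59 * 6.258601 + 0.41 * 6.42437 = 6.326566
PP_blend = 6.326566^3 - 273.15 = 253.2236 - 273.15 = -19.93

-19.93 degC


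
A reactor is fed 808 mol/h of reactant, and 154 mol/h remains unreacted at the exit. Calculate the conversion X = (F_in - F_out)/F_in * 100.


X = (F_in - F_out) / F_in * 100
Moles reacted = 808 - 154 = 654
X = 654 / 808 * 100
= 0.8094 * 100
= 80.94 %

80.94 %


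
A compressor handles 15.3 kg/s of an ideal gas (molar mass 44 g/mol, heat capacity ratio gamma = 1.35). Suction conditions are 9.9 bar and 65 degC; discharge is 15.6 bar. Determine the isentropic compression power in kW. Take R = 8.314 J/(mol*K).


Isentropic work: W = m*(gamma/(gamma-1))*(R*T1/MW)*((P2/P1)^((gamma-1)/gamma) - 1)
T1 = 65 + 273.15 = 338.15 K
Pressure ratio = 15.6 / 9.9 = 1.57576
Exponent = (1.35 - 1)/1.35 = 0.259259
(P2/P1)^exp - 1 = 1.57576^0.259259 - 1 = 0.125126
W = 15.3 * 1.35 / 0.35 * 8.314 * 338.15 / 44 * 0.125126 = 471.8

471.8 kW


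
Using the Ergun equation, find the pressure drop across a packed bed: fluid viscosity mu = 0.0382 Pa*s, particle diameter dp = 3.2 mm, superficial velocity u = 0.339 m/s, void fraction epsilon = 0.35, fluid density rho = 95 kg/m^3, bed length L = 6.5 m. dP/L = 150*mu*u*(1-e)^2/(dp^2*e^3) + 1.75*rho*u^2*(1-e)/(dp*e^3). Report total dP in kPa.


dp = 3.2 mm = 0.0032 m
Viscous term = 150*0.0382*0.339*(1-0.35)^2 / (0.0032^2*0.35^3) = 1869290
Inertial term = 1.75*95*0.339^2*(1-0.35) / (0.0032*0.35^3) = 90514.9
dP/L = 1869290 + 90514.9 = 1959800 Pa/m
dP = 1959800 * 6.5 / 1000 = 12740 kPa

12740 kPa


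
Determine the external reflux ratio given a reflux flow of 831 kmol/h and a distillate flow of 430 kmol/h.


Reflux ratio definition: R = L / D (liquid returned / distillate withdrawn)
L = 831 kmol/h, D = 430 kmol/h
R = 831 / 430 = 1.933

1.933


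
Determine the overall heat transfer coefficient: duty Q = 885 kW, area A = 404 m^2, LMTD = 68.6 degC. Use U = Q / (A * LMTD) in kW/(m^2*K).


From Q = U*A*LMTD, U = Q / (A * LMTD)
U = 885 / (404 * 68.6) = 885 / 27714.4 = 0.03193

0.03193 kW/(m^2*K)


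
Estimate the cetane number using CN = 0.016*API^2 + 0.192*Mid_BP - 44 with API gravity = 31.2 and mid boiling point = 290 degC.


CN = 0.016 * 31.2^2 + 0.192 * 290 - 44
CN = 15.57504 + 55.68 - 44 = 27.25504

27.25504


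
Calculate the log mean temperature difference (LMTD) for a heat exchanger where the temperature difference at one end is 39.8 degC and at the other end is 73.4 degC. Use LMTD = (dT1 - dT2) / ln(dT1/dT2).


LMTD = (dT1 - dT2) / ln(dT1/dT2)
= (39.8 - 73.4) / ln(39.8 / 73.4) = -33.6 / -0.612057 = 54.90

54.90 degC


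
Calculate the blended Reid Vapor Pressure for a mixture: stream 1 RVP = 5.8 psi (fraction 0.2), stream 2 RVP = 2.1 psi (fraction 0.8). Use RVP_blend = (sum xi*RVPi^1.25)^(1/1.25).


Chevron index: RVP_blend = (sum xi*RVPi^1.25)^(1/1.25)
RVP^1.25 terms: 0.2 * 5.8^1.25 + 0.8 * 2.1^1.25 = 3.82256
RVP_blend = 3.82256^(1/1.25) = 2.923

2.923 psi


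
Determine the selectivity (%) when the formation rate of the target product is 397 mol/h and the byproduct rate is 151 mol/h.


Selectivity = desired / (desired + undesired) * 100
Total products = 397 + 151 = 548 mol/h
S = 397 / 548 * 100
= 0.7245 * 100
= 72.45 %

72.45 %


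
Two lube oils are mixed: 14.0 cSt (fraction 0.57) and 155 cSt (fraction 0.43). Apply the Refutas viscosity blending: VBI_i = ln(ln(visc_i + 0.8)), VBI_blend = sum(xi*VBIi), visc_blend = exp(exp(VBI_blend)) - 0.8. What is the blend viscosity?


Refutas method: VBN_i = 14.534*ln(ln(visc_i + 0.8)) + 10.975, blended linearly by mass fraction; since VBN is linear in VBI_i = ln(ln(visc_i + 0.8)) and the fractions sum to 1, blend VBI directly: visc = exp(exp(VBI_blend)) - 0.8
VBI_1 = ln(ln(14.0 + 0.8)) = 0.99126
VBI_2 = ln(ln(155 + 0.8)) = 1.61911
VBI_blend = 0.57 * 0.99126 + 0.43 * 1.61911 = 1.26124
visc_blend = exp(exp(1.26124)) - 0.8 = 33.32

33.32 cSt


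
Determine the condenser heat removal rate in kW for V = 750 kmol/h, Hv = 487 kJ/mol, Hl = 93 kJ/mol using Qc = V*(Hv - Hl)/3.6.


Qc = 750 * (487 - 93) / 3.6 = 750 * 394 / 3.6 = 82080

82080 kW


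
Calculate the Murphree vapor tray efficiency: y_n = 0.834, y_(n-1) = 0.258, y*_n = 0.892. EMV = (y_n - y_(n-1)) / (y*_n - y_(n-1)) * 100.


Murphree vapor efficiency: EMV = (y_n - y_(n-1)) / (y*_n - y_(n-1)) * 100
EMV = (0.834 - 0.258) / (0.892 - 0.258) * 100 = 0.576 / 0.634 * 100 = 90.85

90.85 %


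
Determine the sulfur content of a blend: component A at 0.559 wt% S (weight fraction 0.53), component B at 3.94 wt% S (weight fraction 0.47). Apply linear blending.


Linear sulfur blending: S_blend = x1*S1 + x2*S2
Contribution 1: 0.53 * 0.559 = 0.29627 wt%
Contribution 2: 0.47 * 3.94 = 1.8518 wt%
S_blend = 0.29627 + 1.8518 = 2.14807

2.14807 wt%


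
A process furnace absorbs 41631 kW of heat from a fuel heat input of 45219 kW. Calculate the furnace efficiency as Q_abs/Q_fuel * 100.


Furnace efficiency = Q_absorbed / Q_fuel * 100
= 41631 / 45219 * 100 = 92.07

92.07 %


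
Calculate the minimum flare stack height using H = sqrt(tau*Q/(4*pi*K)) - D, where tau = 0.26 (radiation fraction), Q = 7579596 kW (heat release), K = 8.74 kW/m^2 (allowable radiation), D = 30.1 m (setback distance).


tau*Q/(4*pi*K) = 0.26 * 7579596 / (4 * pi * 8.74) = 17943.1
sqrt(17943.1) = 133.952
H = 133.952 - 30.1 = 103.9

103.9 m


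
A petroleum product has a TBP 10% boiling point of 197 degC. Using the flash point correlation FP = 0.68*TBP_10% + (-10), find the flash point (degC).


FP = 0.68 * 197 + (-10) = 123.96

123.96 degC


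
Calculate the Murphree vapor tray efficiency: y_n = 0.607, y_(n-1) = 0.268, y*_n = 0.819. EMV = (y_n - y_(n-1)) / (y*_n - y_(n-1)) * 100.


Murphree vapor efficiency: EMV = (y_n - y_(n-1)) / (y*_n - y_(n-1)) * 100
EMV = (0.607 - 0.268) / (0.819 - 0.268) * 100 = 0.339 / 0.551 * 100 = 61.52

61.52 %


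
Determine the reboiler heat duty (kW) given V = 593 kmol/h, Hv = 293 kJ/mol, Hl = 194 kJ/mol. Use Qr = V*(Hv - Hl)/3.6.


Qr = 593 * (293 - 194) / 3.6 = 593 * 99 / 3.6 = 16310

16310 kW


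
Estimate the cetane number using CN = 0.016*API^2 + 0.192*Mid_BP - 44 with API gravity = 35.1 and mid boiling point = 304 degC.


CN = 0.016 * 35.1^2 + 0.192 * 304 - 44
CN = 19.71216 + 58.368 - 44 = 34.08016

34.08016


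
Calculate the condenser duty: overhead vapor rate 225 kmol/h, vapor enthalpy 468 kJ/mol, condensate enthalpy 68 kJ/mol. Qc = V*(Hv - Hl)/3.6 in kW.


Qc = 225 * (468 - 68) / 3.6 = 225 * 400 / 3.6 = 25000

25000 kW


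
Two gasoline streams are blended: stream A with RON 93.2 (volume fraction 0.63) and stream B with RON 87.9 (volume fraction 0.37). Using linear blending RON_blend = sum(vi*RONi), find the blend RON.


Linear blending: RON_blend = sum(vi * RONi)
Contribution 1: 0.63 * 93.2 = 58.716
Contribution 2: 0.37 * 87.9 = 32.523
RON_blend = 58.716 + 32.523 = 91.239

91.239


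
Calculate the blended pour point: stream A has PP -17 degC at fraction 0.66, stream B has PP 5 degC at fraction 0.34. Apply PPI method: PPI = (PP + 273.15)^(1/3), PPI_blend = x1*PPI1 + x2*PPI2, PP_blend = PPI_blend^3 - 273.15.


PPI_1 = (-17 + 273.15)^(1/3) = 6.350844
PPI_2 = (5 + 273.15)^(1/3) = 6.527693
PPI_blend = 0.66 * 6.350844 + 0.34 * 6.527693 = 6.410973
PP_blend = 6.410973^3 - 273.15 = 263.4947 - 273.15 = -9.66

-9.66 degC


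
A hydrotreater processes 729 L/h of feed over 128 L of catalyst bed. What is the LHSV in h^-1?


LHSV = volumetric feed rate / catalyst volume
= 729 L/h / 128 L
= 5.695 h^-1

5.695 h^-1


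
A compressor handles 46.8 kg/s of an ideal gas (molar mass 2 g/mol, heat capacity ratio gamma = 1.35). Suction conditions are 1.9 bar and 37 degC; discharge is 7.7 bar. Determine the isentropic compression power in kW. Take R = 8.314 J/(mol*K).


Isentropic work: W = m*(gamma/(gamma-1))*(R*T1/MW)*((P2/P1)^((gamma-1)/gamma) - 1)
T1 = 37 + 273.15 = 310.15 K
Pressure ratio = 7.7 / 1.9 = 4.05263
Exponent = (1.35 - 1)/1.35 = 0.259259
(P2/P1)^exp - 1 = 4.05263^0.259259 - 1 = 0.437346
W = 46.8 * 1.35 / 0.35 * 8.314 * 310.15 / 2 * 0.437346 = 101800

101800 kW


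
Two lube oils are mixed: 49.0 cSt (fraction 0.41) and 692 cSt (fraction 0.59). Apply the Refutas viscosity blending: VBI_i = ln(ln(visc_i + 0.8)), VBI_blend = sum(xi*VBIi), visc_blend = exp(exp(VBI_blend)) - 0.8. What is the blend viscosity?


Refutas method: VBN_i = 14.534*ln(ln(visc_i + 0.8)) + 10.975, blended linearly by mass fraction; since VBN is linear in VBI_i = ln(ln(visc_i + 0.8)) and the fractions sum to 1, blend VBI directly: visc = exp(exp(VBI_blend)) - 0.8
VBI_1 = ln(ln(49.0 + 0.8)) = 1.36303
VBI_2 = ln(ln(692 + 0.8)) = 1.87805
VBI_blend = 0.41 * 1.36303 + 0.59 * 1.87805 = 1.66689
visc_blend = exp(exp(1.66689)) - 0.8 = 198.7

198.7 cSt


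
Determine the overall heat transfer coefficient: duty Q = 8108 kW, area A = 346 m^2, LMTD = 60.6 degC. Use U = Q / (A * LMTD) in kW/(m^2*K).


From Q = U*A*LMTD, U = Q / (A * LMTD)
U = 8108 / (346 * 60.6) = 8108 / 20967.6 = 0.3867

0.3867 kW/(m^2*K)


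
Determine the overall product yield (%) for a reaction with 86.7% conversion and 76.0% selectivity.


Overall yield = conversion (%) * selectivity (%) / 100
Conversion = 86.7%, Selectivity = 76.0%
Y = 86.7 * 76.0 / 100
= 65.892 %

65.892 %


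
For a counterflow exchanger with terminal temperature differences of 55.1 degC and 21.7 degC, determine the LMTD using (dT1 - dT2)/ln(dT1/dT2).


LMTD = (dT1 - dT2) / ln(dT1/dT2)
= (55.1 - 21.7) / ln(55.1 / 21.7) = 33.4 / 0.931837 = 35.84

35.84 degC


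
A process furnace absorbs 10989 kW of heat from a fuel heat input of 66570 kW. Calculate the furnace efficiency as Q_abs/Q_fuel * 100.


Furnace efficiency = Q_absorbed / Q_fuel * 100
= 10989 / 66570 * 100 = 16.51

16.51 %


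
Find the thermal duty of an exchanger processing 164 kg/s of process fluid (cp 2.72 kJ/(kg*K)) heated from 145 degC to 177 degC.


Q = m_dot * cp * delta_T
delta_T = 177 - 145 = 32 K
Q = 164 * 2.72 * 32
= 446.08 * 32
= 14274.56 kW

14274.56 kW


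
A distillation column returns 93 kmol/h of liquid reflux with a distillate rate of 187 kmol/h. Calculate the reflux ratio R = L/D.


Reflux ratio definition: R = L / D (liquid returned / distillate withdrawn)
L = 93 kmol/h, D = 187 kmol/h
R = 93 / 187 = 0.4973

0.4973


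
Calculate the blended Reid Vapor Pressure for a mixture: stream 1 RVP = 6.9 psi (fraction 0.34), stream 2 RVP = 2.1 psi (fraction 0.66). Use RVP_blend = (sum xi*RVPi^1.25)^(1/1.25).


Chevron index: RVP_blend = (sum xi*RVPi^1.25)^(1/1.25)
RVP^1.25 terms: 0.34 * 6.9^1.25 + 0.66 * 2.1^1.25 = 5.47072
RVP_blend = 5.47072^(1/1.25) = 3.894

3.894 psi


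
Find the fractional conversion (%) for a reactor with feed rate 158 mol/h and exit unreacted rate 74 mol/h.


X = (F_in - F_out) / F_in * 100
Moles reacted = 158 - 74 = 84
X = 84 / 158 * 100
= 0.5316 * 100
= 53.16 %

53.16 %


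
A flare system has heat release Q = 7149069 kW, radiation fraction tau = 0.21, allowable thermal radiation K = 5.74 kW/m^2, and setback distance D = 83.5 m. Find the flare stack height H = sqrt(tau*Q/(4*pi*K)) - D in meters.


tau*Q/(4*pi*K) = 0.21 * 7149069 / (4 * pi * 5.74) = 20813.6
sqrt(20813.6) = 144.269
H = 144.269 - 83.5 = 60.77

60.77 m


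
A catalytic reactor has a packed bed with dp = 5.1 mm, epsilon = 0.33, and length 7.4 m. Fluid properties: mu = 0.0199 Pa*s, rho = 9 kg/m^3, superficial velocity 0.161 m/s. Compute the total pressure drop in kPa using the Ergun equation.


dp = 5.1 mm = 0.0051 m
Viscous term = 150*0.0199*0.161*(1-0.33)^2 / (0.0051^2*0.33^3) = 230801
Inertial term = 1.75*9*0.161^2*(1-0.33) / (0.0051*0.33^3) = 1492.43
dP/L = 230801 + 1492.43 = 232293 Pa/m
dP = 232293 * 7.4 / 1000 = 1719 kPa

1719 kPa


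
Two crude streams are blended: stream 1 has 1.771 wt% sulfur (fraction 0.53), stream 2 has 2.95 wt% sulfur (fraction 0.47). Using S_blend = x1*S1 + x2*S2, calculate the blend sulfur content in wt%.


Linear sulfur blending: S_blend = x1*S1 + x2*S2
Contribution 1: 0.53 * 1.771 = 0.93863 wt%
Contribution 2: 0.47 * 2.95 = 1.3865 wt%
S_blend = 0.93863 + 1.3865 = 2.32513

2.32513 wt%


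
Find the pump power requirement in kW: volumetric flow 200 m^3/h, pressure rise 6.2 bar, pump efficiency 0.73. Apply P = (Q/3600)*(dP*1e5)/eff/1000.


Q = 200 / 3600 = 0.0555556 m^3/s
P = 0.0555556 * (6.2 * 1e5) / 0.73 / 1000 = 47.18

47.18 kW


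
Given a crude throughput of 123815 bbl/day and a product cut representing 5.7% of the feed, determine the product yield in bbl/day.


Crude throughput = 123815 bbl/day
Fraction yield = 5.7%
yield = throughput * fraction / 100
yield = 123815 * 5.7 / 100 = 7057.455

7057.455 bbl/day


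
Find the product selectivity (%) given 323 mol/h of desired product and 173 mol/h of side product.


Selectivity = desired / (desired + undesired) * 100
Total products = 323 + 173 = 496 mol/h
S = 323 / 496 * 100
= 0.6512 * 100
= 65.12 %

65.12 %


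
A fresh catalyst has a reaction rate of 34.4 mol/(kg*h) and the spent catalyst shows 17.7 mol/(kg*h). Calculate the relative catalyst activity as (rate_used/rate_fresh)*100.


Activity (%) = (rate_used / rate_fresh) * 100
rate_used = 17.7, rate_fresh = 34.4
= (17.7 / 34.4) * 100
= 0.5145 * 100 = 51.45

51.45 %


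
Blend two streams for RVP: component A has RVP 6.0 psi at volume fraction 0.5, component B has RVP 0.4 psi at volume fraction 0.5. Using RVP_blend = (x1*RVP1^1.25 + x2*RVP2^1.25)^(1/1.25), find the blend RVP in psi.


Chevron index: RVP_blend = (sum xi*RVPi^1.25)^(1/1.25)
RVP^1.25 terms: 0.5 * 6.0^1.25 + 0.5 * 0.4^1.25 = 4.85431
RVP_blend = 4.85431^(1/1.25) = 3.539

3.539 psi


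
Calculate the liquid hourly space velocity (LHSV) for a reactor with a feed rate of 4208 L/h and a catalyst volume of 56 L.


LHSV = volumetric feed rate / catalyst volume
= 4208 L/h / 56 L
= 75.14 h^-1

75.14 h^-1


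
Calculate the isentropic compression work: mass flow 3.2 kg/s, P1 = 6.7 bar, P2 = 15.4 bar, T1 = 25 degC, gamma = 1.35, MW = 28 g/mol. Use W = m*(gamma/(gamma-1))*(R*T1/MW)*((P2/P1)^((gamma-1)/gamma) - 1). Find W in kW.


Isentropic work: W = m*(gamma/(gamma-1))*(R*T1/MW)*((P2/P1)^((gamma-1)/gamma) - 1)
T1 = 25 + 273.15 = 298.15 K
Pressure ratio = 15.4 / 6.7 = 2.29851
Exponent = (1.35 - 1)/1.35 = 0.259259
(P2/P1)^exp - 1 = 2.29851^0.259259 - 1 = 0.240818
W = 3.2 * 1.35 / 0.35 * 8.314 * 298.15 / 28 * 0.240818 = 263.1

263.1 kW


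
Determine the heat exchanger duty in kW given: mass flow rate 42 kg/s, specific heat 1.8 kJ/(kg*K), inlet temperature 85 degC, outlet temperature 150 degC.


Q = m_dot * cp * delta_T
delta_T = 150 - 85 = 65 K
Q = 42 * 1.8 * 65
= 75.6 * 65
= 4914 kW

4914 kW


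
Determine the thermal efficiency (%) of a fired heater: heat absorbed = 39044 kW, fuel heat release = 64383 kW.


Furnace efficiency = Q_absorbed / Q_fuel * 100
= 39044 / 64383 * 100 = 60.64

60.64 %


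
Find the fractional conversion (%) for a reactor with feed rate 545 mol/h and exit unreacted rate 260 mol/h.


X = (F_in - F_out) / F_in * 100
Moles reacted = 545 - 260 = 285
X = 285 / 545 * 100
= 0.5229 * 100
= 52.29 %

52.29 %


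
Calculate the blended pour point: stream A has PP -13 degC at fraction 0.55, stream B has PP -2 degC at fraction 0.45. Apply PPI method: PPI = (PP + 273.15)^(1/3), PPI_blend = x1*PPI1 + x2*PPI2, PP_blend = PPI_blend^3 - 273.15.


PPI_1 = (-13 + 273.15)^(1/3) = 6.383731
PPI_2 = (-2 + 273.15)^(1/3) = 6.472467
PPI_blend = 0.55 * 6.383731 + 0.45 * 6.472467 = 6.423662
PP_blend = 6.423662^3 - 273.15 = 265.0623 - 273.15 = -8.09

-8.09 degC


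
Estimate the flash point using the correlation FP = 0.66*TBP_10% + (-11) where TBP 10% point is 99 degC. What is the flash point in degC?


FP = 0.66 * 99 + (-11) = 54.34

54.34 degC


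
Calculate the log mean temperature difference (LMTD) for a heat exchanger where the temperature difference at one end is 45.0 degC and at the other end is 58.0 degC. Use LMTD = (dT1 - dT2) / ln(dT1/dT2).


LMTD = (dT1 - dT2) / ln(dT1/dT2)
= (45.0 - 58.0) / ln(45.0 / 58.0) = -13 / -0.253781 = 51.23

51.23 degC


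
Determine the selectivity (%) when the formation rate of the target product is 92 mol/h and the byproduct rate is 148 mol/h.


Selectivity = desired / (desired + undesired) * 100
Total products = 92 + 148 = 240 mol/h
S = 92 / 240 * 100
= 0.3833 * 100
= 38.33 %

38.33 %


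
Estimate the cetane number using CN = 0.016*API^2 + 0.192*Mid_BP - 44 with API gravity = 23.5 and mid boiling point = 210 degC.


CN = 0.016 * 23.5^2 + 0.192 * 210 - 44
CN = 8.836 + 40.32 - 44 = 5.156

5.156


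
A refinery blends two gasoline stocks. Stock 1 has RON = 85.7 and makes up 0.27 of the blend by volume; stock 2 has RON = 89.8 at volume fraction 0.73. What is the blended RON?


Linear blending: RON_blend = sum(vi * RONi)
Contribution 1: 0.27 * 85.7 = 23.139
Contribution 2: 0.73 * 89.8 = 65.554
RON_blend = 23.139 + 65.554 = 88.693

88.693


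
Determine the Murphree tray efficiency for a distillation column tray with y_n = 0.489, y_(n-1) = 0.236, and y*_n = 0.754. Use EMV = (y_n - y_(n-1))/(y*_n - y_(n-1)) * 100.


Murphree vapor efficiency: EMV = (y_n - y_(n-1)) / (y*_n - y_(n-1)) * 100
EMV = (0.489 - 0.236) / (0.754 - 0.236) * 100 = 0.253 / 0.518 * 100 = 48.84

48.84 %


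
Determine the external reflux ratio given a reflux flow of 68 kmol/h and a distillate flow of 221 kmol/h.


Reflux ratio definition: R = L / D (liquid returned / distillate withdrawn)
L = 68 kmol/h, D = 221 kmol/h
R = 68 / 221 = 0.3077

0.3077


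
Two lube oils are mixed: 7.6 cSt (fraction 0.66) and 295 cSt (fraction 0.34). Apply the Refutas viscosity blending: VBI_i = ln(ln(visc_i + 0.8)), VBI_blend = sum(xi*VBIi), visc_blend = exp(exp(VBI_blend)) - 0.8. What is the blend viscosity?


Refutas method: VBN_i = 14.534*ln(ln(visc_i + 0.8)) + 10.975, blended linearly by mass fraction; since VBN is linear in VBI_i = ln(ln(visc_i + 0.8)) and the fractions sum to 1, blend VBI directly: visc = exp(exp(VBI_blend)) - 0.8
VBI_1 = ln(ln(7.6 + 0.8)) = 0.755291
VBI_2 = ln(ln(295 + 0.8)) = 1.73865
VBI_blend = 0.66 * 0.755291 + 0.34 * 1.73865 = 1.08963
visc_blend = exp(exp(1.08963)) - 0.8 = 18.75

18.75 cSt


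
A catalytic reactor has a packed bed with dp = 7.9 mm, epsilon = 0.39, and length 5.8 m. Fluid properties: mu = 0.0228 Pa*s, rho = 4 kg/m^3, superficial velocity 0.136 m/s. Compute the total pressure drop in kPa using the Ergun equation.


dp = 7.9 mm = 0.0079 m
Viscous term = 150*0.0228*0.136*(1-0.39)^2 / (0.0079^2*0.39^3) = 46749.5
Inertial term = 1.75*4*0.136^2*(1-0.39) / (0.0079*0.39^3) = 168.533
dP/L = 46749.5 + 168.533 = 46918 Pa/m
dP = 46918 * 5.8 / 1000 = 272.1 kPa

272.1 kPa


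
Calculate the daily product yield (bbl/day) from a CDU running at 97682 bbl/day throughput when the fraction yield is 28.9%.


Crude throughput = 97682 bbl/day
Fraction yield = 28.9%
yield = throughput * fraction / 100
yield = 97682 * 28.9 / 100 = 28230.098

28230.098 bbl/day


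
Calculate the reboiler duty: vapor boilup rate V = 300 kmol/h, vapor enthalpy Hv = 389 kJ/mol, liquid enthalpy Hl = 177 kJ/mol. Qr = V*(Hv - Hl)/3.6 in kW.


Qr = 300 * (389 - 177) / 3.6 = 300 * 212 / 3.6 = 17670

17670 kW


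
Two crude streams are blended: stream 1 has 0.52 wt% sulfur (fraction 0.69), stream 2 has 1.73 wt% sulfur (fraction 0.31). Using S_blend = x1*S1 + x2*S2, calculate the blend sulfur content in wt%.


Linear sulfur blending: S_blend = x1*S1 + x2*S2
Contribution 1: 0.69 * 0.52 = 0.3588 wt%
Contribution 2: 0.31 * 1.73 = 0.5363 wt%
S_blend = 0.3588 + 0.5363 = 0.8951

0.8951 wt%


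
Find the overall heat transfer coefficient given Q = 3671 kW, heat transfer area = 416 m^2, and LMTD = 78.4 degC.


From Q = U*A*LMTD, U = Q / (A * LMTD)
U = 3671 / (416 * 78.4) = 3671 / 32614.4 = 0.1126

0.1126 kW/(m^2*K)


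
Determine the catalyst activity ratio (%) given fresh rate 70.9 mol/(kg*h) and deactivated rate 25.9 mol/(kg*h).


Activity (%) = (rate_used / rate_fresh) * 100
rate_used = 25.9, rate_fresh = 70.9
= (25.9 / 70.9) * 100
= 0.3653 * 100 = 36.53

36.53 %


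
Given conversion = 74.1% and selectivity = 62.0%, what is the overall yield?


Overall yield = conversion (%) * selectivity (%) / 100
Conversion = 74.1%, Selectivity = 62.0%
Y = 74.1 * 62.0 / 100
= 45.942 %

45.942 %


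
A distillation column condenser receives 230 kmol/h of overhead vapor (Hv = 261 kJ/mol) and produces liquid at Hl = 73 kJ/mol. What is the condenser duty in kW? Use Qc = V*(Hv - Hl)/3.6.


Qc = 230 * (261 - 73) / 3.6 = 230 * 188 / 3.6 = 12010

12010 kW


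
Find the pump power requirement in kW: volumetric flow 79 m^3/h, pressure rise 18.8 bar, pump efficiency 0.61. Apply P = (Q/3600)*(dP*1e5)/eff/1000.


Q = 79 / 3600 = 0.0219444 m^3/s
P = 0.0219444 * (18.8 * 1e5) / 0.61 / 1000 = 67.63

67.63 kW


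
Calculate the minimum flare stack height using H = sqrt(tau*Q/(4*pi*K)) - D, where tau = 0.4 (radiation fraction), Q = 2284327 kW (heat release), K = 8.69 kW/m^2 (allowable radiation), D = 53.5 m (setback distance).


tau*Q/(4*pi*K) = 0.4 * 2284327 / (4 * pi * 8.69) = 8367.36
sqrt(8367.36) = 91.4733
H = 91.4733 - 53.5 = 37.97

37.97 m


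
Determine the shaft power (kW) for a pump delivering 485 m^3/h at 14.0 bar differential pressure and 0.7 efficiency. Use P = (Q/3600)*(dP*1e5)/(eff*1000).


Q = 485 / 3600 = 0.134722 m^3/s
P = 0.134722 * (14.0 * 1e5) / 0.7 / 1000 = 269.4

269.4 kW


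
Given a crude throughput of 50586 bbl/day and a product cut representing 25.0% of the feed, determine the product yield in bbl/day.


Crude throughput = 50586 bbl/day
Fraction yield = 25.0%
yield = throughput * fraction / 100
yield = 50586 * 25.0 / 100 = 12646.5

12646.5 bbl/day


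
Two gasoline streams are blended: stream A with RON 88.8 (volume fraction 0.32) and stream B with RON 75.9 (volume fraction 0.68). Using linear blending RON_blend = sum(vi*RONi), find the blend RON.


Linear blending: RON_blend = sum(vi * RONi)
Contribution 1: 0.32 * 88.8 = 28.416
Contribution 2: 0.68 * 75.9 = 51.612
RON_blend = 28.416 + 51.612 = 80.028

80.028


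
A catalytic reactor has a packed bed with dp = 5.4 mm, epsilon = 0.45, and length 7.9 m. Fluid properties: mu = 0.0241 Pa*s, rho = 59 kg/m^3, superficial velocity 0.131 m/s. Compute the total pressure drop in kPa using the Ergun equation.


dp = 5.4 mm = 0.0054 m
Viscous term = 150*0.0241*0.131*(1-0.45)^2 / (0.0054^2*0.45^3) = 53911.3
Inertial term = 1.75*59*0.131^2*(1-0.45) / (0.0054*0.45^3) = 1980.45
dP/L = 53911.3 + 1980.45 = 55891.8 Pa/m
dP = 55891.8 * 7.9 / 1000 = 441.5 kPa

441.5 kPa


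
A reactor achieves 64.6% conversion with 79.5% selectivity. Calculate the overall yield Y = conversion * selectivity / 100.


Overall yield = conversion (%) * selectivity (%) / 100
Conversion = 64.6%, Selectivity = 79.5%
Y = 64.6 * 79.5 / 100
= 51.357 %

51.357 %


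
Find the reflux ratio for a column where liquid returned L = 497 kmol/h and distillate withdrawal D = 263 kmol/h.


Reflux ratio definition: R = L / D (liquid returned / distillate withdrawn)
L = 497 kmol/h, D = 263 kmol/h
R = 497 / 263 = 1.890

1.890


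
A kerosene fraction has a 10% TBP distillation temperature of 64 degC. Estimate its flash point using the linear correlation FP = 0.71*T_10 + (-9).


FP = 0.71 * 64 + (-9) = 36.44

36.44 degC


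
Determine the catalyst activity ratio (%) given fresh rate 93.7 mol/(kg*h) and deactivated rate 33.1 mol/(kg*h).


Activity (%) = (rate_used / rate_fresh) * 100
rate_used = 33.1, rate_fresh = 93.7
= (33.1 / 93.7) * 100
= 0.3533 * 100 = 35.33

35.33 %


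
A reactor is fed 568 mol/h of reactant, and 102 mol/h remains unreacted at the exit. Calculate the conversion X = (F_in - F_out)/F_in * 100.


X = (F_in - F_out) / F_in * 100
Moles reacted = 568 - 102 = 466
X = 466 / 568 * 100
= 0.8204 * 100
= 82.04 %

82.04 %


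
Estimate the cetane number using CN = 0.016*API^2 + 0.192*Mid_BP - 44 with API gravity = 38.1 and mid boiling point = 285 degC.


CN = 0.016 * 38.1^2 + 0.192 * 285 - 44
CN = 23.22576 + 54.72 - 44 = 33.94576

33.94576


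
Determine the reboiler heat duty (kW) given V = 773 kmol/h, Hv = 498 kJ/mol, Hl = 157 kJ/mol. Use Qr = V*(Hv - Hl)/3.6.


Qr = 773 * (498 - 157) / 3.6 = 773 * 341 / 3.6 = 73220

73220 kW


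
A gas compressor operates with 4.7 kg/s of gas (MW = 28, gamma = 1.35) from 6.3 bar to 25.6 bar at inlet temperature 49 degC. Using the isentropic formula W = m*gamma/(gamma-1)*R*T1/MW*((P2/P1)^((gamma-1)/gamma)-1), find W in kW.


Isentropic work: W = m*(gamma/(gamma-1))*(R*T1/MW)*((P2/P1)^((gamma-1)/gamma) - 1)
T1 = 49 + 273.15 = 322.15 K
Pressure ratio = 25.6 / 6.3 = 4.06349
Exponent = (1.35 - 1)/1.35 = 0.259259
(P2/P1)^exp - 1 = 4.06349^0.259259 - 1 = 0.438343
W = 4.7 * 1.35 / 0.35 * 8.314 * 322.15 / 28 * 0.438343 = 760.1

760.1 kW


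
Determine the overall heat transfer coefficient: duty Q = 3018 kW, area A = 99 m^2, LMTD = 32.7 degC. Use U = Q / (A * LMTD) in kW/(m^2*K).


From Q = U*A*LMTD, U = Q / (A * LMTD)
U = 3018 / (99 * 32.7) = 3018 / 3237.3 = 0.9323

0.9323 kW/(m^2*K)


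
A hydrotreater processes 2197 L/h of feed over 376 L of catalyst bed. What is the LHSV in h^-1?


LHSV = volumetric feed rate / catalyst volume
= 2197 L/h / 376 L
= 5.843 h^-1

5.843 h^-1


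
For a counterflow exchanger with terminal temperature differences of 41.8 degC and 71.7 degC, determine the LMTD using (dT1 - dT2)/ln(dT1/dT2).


LMTD = (dT1 - dT2) / ln(dT1/dT2)
= (41.8 - 71.7) / ln(41.8 / 71.7) = -29.9 / -0.539594 = 55.41

55.41 degC


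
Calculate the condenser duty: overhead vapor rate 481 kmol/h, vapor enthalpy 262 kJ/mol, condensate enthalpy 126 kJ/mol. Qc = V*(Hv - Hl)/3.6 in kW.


Qc = 481 * (262 - 126) / 3.6 = 481 * 136 / 3.6 = 18170

18170 kW


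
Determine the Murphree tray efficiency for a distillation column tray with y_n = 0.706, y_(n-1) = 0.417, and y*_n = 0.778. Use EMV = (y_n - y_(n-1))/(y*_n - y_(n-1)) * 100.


Murphree vapor efficiency: EMV = (y_n - y_(n-1)) / (y*_n - y_(n-1)) * 100
EMV = (0.706 - 0.417) / (0.778 - 0.417) * 100 = 0.289 / 0.361 * 100 = 80.06

80.06 %


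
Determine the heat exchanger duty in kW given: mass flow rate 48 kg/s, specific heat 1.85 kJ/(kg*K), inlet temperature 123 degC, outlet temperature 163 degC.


Q = m_dot * cp * delta_T
delta_T = 163 - 123 = 40 K
Q = 48 * 1.85 * 40
= 88.8 * 40
= 3552 kW

3552 kW
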